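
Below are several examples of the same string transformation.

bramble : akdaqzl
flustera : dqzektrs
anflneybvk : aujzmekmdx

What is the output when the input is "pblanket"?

jdsoakzm

Looking at the pairs, the operation is to shift every letter 1 place backward in the alphabet (wrapping around), then move the last 3 characters to the front (rotate right by 3).
On "pblanket": the first step gives "oakzmjds", and the second then gives "jdsoakzm".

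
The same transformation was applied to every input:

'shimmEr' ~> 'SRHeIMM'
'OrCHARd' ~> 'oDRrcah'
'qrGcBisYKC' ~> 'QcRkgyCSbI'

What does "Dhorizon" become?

dNHOOZRI

In each case the input is transformed by: flip the case of every letter, then take characters alternately from the front and the back (1st, last, 2nd, 2nd-last, ...).
"Dhorizon" → "dHORIZON" → "dNHOOZRI".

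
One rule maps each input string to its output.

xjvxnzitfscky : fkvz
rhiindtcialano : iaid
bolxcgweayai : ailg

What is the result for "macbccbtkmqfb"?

In each case the input is transformed by: keep one character in every 3, starting at position 3 (positions 3rd, 6th, 9th, ...), then move the last 2 characters to the front (rotate right by 2).
Doing the same to "macbccbtkmqfb": "kfcc".

kfcc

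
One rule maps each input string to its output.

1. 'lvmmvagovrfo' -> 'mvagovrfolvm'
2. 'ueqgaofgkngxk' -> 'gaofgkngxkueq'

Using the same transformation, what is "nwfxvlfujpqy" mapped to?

xvlfujpqynwf

What's happening: move the first 3 characters to the end (rotate left by 3).
Doing the same to "nwfxvlfujpqy": "xvlfujpqynwf".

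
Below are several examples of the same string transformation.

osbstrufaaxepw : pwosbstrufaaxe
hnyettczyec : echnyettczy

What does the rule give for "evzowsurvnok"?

The rule is to move the last 2 characters to the front (rotate right by 2).
So "evzowsurvnok" becomes "okevzowsurvn".

okevzowsurvn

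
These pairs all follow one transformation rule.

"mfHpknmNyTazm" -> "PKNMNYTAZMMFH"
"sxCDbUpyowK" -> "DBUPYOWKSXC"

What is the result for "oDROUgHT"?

OUGHTODR

The transformation: move the first 3 characters to the end (rotate left by 3), then convert every letter to uppercase.
Working it through for "oDROUgHT": intermediate "OUgHToDR", final "OUGHTODR".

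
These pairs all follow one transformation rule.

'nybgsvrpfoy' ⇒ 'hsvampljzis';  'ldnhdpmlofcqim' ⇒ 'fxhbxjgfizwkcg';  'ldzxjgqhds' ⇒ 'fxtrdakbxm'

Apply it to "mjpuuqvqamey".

gdjookpkugys

The pattern: shift every letter 6 places backward in the alphabet (wrapping around).
Applying that to "mjpuuqvqamey" gives "gdjookpkugys".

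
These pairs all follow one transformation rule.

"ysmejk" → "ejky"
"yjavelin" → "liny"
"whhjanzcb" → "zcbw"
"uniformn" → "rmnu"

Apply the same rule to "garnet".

Rule — move the last 3 characters to the front (rotate right by 3), then keep only the first 4 characters.
Starting from "garnet": after the first operation, "netgar"; after the second, "netg".
(Check on "uniformn": → "rmnunifo" → "rmnu" ✓)

netg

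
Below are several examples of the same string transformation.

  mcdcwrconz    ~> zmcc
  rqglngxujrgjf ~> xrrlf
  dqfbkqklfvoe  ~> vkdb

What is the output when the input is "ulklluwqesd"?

Looking at the pairs, the operation is to keep one character in every 3, starting at position 1 (positions 1st, 4th, 7th, ...), then sort the characters into reverse alphabetical order.
"ulklluwqesd" → "ulws" → "wusl".

wusl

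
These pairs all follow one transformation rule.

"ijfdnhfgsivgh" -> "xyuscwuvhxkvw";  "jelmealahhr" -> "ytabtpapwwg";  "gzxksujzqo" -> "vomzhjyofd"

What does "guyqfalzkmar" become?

vjnfupaozbpg

Each output is the input with this applied: shift every letter 11 places backward in the alphabet (wrapping around).
"guyqfalzkmar" → "vjnfupaozbpg".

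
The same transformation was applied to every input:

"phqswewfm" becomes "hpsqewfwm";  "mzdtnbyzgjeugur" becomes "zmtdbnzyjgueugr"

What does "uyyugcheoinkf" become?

Looking at the pairs, the operation is to swap each adjacent pair of characters (1↔2, 3↔4, ...).
For "uyyugcheoinkf" the result is "yuuycgehioknf".

yuuycgehioknf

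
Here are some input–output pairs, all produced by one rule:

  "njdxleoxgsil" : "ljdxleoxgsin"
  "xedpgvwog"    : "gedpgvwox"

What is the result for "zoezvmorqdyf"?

The pattern: swap the first and last characters.
Applying that to "zoezvmorqdyf" gives "foezvmorqdyz".

foezvmorqdyz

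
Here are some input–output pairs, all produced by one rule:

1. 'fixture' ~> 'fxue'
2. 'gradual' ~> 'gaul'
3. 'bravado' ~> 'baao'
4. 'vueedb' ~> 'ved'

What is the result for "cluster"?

The pattern: keep every other character starting from the first (positions 1st, 3rd, 5th, ...).
So "cluster" becomes "cutr".

cutr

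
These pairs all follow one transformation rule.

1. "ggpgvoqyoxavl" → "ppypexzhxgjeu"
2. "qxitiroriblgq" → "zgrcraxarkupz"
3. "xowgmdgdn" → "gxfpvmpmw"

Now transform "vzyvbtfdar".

The rule is to shift every letter 9 places forward in the alphabet (wrapping around).
On "vzyvbtfdar" that produces "eihekcomja".

eihekcomja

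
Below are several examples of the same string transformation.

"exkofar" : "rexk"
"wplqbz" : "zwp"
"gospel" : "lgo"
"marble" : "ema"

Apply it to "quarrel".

The pattern: move the last character to the front, then delete the last 3 characters.
"quarrel" → "lquarre" → "lqua".
(Check on "exkofar": → "rexkofa" → "rexk" ✓)

lqua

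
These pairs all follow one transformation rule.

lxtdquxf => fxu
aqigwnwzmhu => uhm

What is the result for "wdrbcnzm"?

The rule is to reverse the string, then keep only the first 3 characters.
On "wdrbcnzm" that produces "mzn".

mzn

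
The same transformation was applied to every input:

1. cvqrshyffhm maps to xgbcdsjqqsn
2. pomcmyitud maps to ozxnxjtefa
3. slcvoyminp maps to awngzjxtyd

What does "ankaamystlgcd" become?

oyvllxjdewrnl

Looking at the pairs, the operation is to swap the first and last characters, then shift every letter 11 places forward in the alphabet (wrapping around).
Applying that to "ankaamystlgcd" gives "oyvllxjdewrnl".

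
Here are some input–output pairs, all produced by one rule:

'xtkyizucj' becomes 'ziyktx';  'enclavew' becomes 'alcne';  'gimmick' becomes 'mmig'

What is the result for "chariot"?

rahc

The transformation: delete the last 3 characters, then reverse the string.
Applying both steps to "chariot": "char", then "rahc".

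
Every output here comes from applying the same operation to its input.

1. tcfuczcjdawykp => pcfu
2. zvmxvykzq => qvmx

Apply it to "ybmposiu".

ubmp

Rule — swap the first and last characters, then keep only the first 4 characters.
Working it through for "ybmposiu": intermediate "ubmposiy", final "ubmp".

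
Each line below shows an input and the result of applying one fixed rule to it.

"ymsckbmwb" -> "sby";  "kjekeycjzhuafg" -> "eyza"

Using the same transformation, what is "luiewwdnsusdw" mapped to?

In each case the input is transformed by: swap the first and last characters, then keep one character in every 3, starting at position 3 (positions 3rd, 6th, 9th, ...).
Applying both steps to "luiewwdnsusdw": "wuiewwdnsusdl", then "iwsd".

iwsd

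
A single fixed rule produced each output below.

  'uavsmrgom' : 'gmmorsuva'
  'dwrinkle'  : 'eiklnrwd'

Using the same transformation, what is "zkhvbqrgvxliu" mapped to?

ghiklqruvvxzb

Rule — sort the characters into alphabetical order, then move the first character to the end.
On "zkhvbqrgvxliu": the first step gives "bghiklqruvvxz", and the second then gives "ghiklqruvvxzb".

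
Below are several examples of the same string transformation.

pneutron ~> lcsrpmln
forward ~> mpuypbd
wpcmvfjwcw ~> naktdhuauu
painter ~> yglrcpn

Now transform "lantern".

Rule — shift every letter 2 places backward in the alphabet (wrapping around), then move the first character to the end.
For "lantern", step one produces "jylrcpl"; step two turns that into "ylrcplj".

ylrcplj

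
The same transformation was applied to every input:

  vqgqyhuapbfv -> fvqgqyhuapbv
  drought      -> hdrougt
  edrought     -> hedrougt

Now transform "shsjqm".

qshsjm

The transformation: move the last character to the front, then swap the first and last characters.
"shsjqm" → "mshsjq" → "qshsjm".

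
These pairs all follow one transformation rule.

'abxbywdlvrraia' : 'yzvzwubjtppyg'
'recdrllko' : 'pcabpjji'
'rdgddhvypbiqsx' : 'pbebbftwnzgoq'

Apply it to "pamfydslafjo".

nykdwbqjydh

The pattern: delete the last character, then shift every letter 2 places backward in the alphabet (wrapping around).
For "pamfydslafjo", step one produces "pamfydslafj"; step two turns that into "nykdwbqjydh".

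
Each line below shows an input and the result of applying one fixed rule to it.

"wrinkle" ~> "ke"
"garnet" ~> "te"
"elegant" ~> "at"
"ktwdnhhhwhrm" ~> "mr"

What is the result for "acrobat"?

bt

Rule — swap each adjacent pair of characters (1↔2, 3↔4, ...), then keep only the last 2 characters.
On "acrobat": the first step gives "caorabt", and the second then gives "bt".
(Check on "ktwdnhhhwhrm": → "tkdwhnhhhwmr" → "mr" ✓)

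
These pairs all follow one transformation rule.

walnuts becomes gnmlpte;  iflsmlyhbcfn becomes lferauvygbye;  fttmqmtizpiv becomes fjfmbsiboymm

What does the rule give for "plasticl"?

In each case the input is transformed by: move the first 3 characters to the end (rotate left by 3), then shift every letter 7 places backward in the alphabet (wrapping around).
On "plasticl" that produces "lmbveiet".
(Check on "iflsmlyhbcfn": → "smlyhbcfnifl" → "lferauvygbye" ✓)

lmbveiet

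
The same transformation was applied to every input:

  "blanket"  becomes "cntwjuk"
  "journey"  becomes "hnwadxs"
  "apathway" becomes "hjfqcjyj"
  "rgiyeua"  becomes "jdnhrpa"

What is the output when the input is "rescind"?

mwrlbna

Each output is the input with this applied: reverse the string, then shift every letter 9 places forward in the alphabet (wrapping around).
Applying both steps to "rescind": "dnicser", then "mwrlbna".
(Check on "journey": → "yenruoj" → "hnwadxs" ✓)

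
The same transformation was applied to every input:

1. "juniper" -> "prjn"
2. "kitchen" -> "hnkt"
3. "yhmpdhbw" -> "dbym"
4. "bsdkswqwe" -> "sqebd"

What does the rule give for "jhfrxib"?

Looking at the pairs, the operation is to keep every other character starting from the first (positions 1st, 3rd, 5th, ...), then move the first 2 characters to the end (rotate left by 2).
Working it through for "jhfrxib": intermediate "jfxb", final "xbjf".

xbjf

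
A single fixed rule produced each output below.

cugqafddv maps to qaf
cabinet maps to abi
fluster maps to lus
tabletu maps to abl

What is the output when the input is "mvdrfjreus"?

fjr

What's happening: move the last 3 characters to the front (rotate right by 3), then keep only the last 3 characters.
"mvdrfjreus" → "fjr".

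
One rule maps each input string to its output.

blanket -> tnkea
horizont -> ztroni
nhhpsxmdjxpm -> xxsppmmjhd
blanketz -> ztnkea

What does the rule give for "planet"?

In each case the input is transformed by: delete the first 2 characters, then sort the characters into reverse alphabetical order.
Starting from "planet": after the first operation, "anet"; after the second, "tnea".
(Check on "blanket": → "anket" → "tnkea" ✓)

tnea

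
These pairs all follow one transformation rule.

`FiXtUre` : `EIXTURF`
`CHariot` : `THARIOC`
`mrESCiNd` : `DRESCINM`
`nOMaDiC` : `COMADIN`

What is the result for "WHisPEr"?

RHISPEW

What's happening: swap the first and last characters, then convert every letter to uppercase.
So "WHisPEr" becomes "RHISPEW".
(Check on "nOMaDiC": → "COMaDin" → "COMADIN" ✓)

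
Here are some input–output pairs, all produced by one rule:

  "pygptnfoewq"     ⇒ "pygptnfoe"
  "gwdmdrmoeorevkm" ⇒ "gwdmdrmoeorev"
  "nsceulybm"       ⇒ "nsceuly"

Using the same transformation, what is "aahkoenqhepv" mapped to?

The transformation: delete the last 2 characters.
For "aahkoenqhepv" the result is "aahkoenqhe".

aahkoenqhe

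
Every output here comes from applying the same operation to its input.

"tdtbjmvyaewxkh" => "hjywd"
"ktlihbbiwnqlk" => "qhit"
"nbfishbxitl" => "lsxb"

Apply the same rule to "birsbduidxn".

The pattern: keep one character in every 3, starting at position 2 (positions 2nd, 5th, 8th, ...), then swap the first and last characters.
Working it through for "birsbduidxn": intermediate "ibin", final "nbii".

nbii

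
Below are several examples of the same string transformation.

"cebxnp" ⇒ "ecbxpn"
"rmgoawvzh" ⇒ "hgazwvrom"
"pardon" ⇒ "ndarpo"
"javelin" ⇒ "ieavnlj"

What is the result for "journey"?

njeyuro

Looking at the pairs, the operation is to sort the characters into reverse alphabetical order, then move the last 3 characters to the front (rotate right by 3).
On "journey": the first step gives "yuronje", and the second then gives "njeyuro".
(Check on "javelin": → "vnljiea" → "ieavnlj" ✓)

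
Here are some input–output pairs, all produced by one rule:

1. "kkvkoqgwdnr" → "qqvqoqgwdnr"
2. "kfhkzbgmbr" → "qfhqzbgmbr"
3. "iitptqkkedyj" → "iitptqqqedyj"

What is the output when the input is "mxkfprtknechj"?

The rule is to replace every "k" with "q".
"mxkfprtknechj" → "mxqfprtqnechj".

mxqfprtqnechj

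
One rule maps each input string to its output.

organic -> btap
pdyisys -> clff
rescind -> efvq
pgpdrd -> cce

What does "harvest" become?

Rule — shift every letter 13 places forward in the alphabet (wrapping around) — i.e. ROT13, then keep every other character starting from the first (positions 1st, 3rd, 5th, ...).
Working it through for "harvest": intermediate "uneirfg", final "uerg".

uerg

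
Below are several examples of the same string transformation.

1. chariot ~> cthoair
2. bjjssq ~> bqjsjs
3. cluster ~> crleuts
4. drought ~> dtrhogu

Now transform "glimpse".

gelsipm

Looking at the pairs, the operation is to take characters alternately from the front and the back (1st, last, 2nd, 2nd-last, ...).
So "glimpse" becomes "gelsipm".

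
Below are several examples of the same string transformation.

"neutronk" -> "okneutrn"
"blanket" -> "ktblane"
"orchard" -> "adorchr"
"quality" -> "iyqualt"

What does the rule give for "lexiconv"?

ovlexicn

The transformation: move the last 2 characters to the front (rotate right by 2), then swap the first and last characters.
On "lexiconv": the first step gives "nvlexico", and the second then gives "ovlexicn".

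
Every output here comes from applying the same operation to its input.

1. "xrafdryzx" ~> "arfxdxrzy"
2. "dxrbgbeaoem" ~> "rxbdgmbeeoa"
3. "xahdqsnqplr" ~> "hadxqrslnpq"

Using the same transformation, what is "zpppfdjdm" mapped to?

The pattern: move the first 2 characters to the end (rotate left by 2), then take characters alternately from the front and the back (1st, last, 2nd, 2nd-last, ...).
"zpppfdjdm" → "ppfdjdmzp" → "pppzfmddj".

pppzfmddj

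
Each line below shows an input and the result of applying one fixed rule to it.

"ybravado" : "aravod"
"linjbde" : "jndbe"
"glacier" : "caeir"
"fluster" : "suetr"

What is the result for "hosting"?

tsnig

What's happening: delete the first 2 characters, then swap each adjacent pair of characters (1↔2, 3↔4, ...).
Doing the same to "hosting": "tsnig".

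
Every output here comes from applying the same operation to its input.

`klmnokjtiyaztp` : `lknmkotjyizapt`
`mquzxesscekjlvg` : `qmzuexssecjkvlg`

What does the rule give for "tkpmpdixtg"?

ktmpdpxigt

The pattern: swap each adjacent pair of characters (1↔2, 3↔4, ...).
Applying that to "tkpmpdixtg" gives "ktmpdpxigt".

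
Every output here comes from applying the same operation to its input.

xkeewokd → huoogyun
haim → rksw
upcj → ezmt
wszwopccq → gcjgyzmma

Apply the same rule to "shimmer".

crswwob

In each case the input is transformed by: shift every letter 10 places forward in the alphabet (wrapping around).
"shimmer" → "crswwob".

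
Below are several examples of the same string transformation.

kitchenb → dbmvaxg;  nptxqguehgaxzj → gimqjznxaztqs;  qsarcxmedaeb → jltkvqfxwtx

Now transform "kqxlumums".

Looking at the pairs, the operation is to shift every letter 7 places backward in the alphabet (wrapping around), then delete the last character.
On "kqxlumums": the first step gives "djqenfnfl", and the second then gives "djqenfnf".

djqenfnf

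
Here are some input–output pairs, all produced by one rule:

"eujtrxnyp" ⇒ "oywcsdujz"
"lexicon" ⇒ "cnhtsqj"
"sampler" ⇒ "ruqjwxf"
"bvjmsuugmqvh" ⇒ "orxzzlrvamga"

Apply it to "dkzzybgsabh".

What's happening: move the first 2 characters to the end (rotate left by 2), then shift every letter 5 places forward in the alphabet (wrapping around).
"dkzzybgsabh" → "zzybgsabhdk" → "eedglxfgmip".

eedglxfgmip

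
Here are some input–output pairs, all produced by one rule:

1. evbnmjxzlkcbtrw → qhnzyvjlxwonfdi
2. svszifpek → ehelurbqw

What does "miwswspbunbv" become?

What's happening: shift every letter 12 places forward in the alphabet (wrapping around).
Applying that to "miwswspbunbv" gives "yuieiebngznh".

yuieiebngznh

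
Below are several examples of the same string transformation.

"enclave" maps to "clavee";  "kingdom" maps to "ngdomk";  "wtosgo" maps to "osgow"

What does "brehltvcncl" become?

Looking at the pairs, the operation is to move the first character to the end, then delete the first character.
Starting from "brehltvcncl": after the first operation, "rehltvcnclb"; after the second, "ehltvcnclb".
(Check on "kingdom": → "ingdomk" → "ngdomk" ✓)

ehltvcnclb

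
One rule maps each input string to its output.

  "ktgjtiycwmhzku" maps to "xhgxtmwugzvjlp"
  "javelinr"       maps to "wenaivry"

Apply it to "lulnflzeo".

The pattern: take characters alternately from the front and the back (1st, last, 2nd, 2nd-last, ...), then shift every letter 13 places forward in the alphabet (wrapping around) — i.e. ROT13.
On "lulnflzeo" that produces "ybhrymays".

ybhrymays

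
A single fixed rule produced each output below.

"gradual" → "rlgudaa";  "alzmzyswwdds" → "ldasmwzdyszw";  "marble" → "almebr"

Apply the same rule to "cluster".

Looking at the pairs, the operation is to swap each adjacent pair of characters (1↔2, 3↔4, ...), then take characters alternately from the front and the back (1st, last, 2nd, 2nd-last, ...).
Starting from "cluster": after the first operation, "lcsuetr"; after the second, "lrctseu".
(Check on "marble": → "ambrel" → "almebr" ✓)

lrctseu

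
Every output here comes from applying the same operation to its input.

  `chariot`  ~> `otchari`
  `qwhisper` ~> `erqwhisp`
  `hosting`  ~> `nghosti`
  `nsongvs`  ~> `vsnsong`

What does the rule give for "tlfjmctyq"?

yqtlfjmct

The rule is to move the last 2 characters to the front (rotate right by 2).
So "tlfjmctyq" becomes "yqtlfjmct".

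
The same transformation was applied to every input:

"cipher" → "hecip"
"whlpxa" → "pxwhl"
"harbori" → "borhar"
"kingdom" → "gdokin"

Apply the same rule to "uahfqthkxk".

fqthkxuah

What's happening: delete the last character, then move the first 3 characters to the end (rotate left by 3).
So "uahfqthkxk" becomes "fqthkxuah".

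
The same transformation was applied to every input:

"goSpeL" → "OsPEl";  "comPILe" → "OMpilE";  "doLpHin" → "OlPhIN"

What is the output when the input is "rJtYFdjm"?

jTyfDJM

The rule is to delete the first character, then flip the case of every letter.
Working it through for "rJtYFdjm": intermediate "JtYFdjm", final "jTyfDJM".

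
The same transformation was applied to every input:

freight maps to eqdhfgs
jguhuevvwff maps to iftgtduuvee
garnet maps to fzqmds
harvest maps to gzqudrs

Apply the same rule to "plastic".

The transformation: shift every letter 1 place backward in the alphabet (wrapping around).
"plastic" → "okzrshb".

okzrshb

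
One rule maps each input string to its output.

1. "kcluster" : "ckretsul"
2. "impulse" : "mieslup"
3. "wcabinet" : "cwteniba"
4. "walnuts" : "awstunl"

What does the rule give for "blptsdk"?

The transformation: reverse the string, then move the last 2 characters to the front (rotate right by 2).
Starting from "blptsdk": after the first operation, "kdstplb"; after the second, "lbkdstp".

lbkdstp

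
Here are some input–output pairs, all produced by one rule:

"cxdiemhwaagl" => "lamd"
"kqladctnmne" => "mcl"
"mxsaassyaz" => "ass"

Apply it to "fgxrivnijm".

jvx

The rule is to keep one character in every 3, starting at position 3 (positions 3rd, 6th, 9th, ...), then reverse the string.
Applying both steps to "fgxrivnijm": "xvj", then "jvx".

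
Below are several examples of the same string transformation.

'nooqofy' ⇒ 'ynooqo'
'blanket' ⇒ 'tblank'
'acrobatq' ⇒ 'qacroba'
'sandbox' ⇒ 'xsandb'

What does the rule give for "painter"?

rpaint

The transformation: move the last 2 characters to the front (rotate right by 2), then delete the first character.
Working it through for "painter": intermediate "erpaint", final "rpaint".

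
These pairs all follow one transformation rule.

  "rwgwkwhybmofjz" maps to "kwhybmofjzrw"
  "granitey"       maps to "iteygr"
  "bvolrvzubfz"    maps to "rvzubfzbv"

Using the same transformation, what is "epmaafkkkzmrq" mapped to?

afkkkzmrqep

The pattern: move the first 2 characters to the end (rotate left by 2), then delete the first 2 characters.
"epmaafkkkzmrq" → "maafkkkzmrqep" → "afkkkzmrqep".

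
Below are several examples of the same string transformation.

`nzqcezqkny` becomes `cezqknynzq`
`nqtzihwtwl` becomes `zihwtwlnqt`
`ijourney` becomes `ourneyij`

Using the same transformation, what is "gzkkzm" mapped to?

Rule — move the last 2 characters to the front (rotate right by 2), then swap the front and back halves of the string.
On "gzkkzm": the first step gives "zmgzkk", and the second then gives "zkkzmg".

zkkzmg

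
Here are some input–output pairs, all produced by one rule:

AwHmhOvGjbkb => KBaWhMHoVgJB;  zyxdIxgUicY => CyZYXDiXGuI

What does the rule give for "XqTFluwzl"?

ZLxQtfLUW

Looking at the pairs, the operation is to flip the case of every letter, then move the last 2 characters to the front (rotate right by 2).
"XqTFluwzl" → "xQtfLUWZL" → "ZLxQtfLUW".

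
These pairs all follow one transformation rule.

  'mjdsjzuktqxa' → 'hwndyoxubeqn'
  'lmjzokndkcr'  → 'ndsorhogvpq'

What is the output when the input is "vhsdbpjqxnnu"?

What's happening: move the first 2 characters to the end (rotate left by 2), then shift every letter 4 places forward in the alphabet (wrapping around).
Starting from "vhsdbpjqxnnu": after the first operation, "sdbpjqxnnuvh"; after the second, "whftnubrryzl".

whftnubrryzl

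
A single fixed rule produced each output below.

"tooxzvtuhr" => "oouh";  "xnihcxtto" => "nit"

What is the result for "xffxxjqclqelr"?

ffclr

Each output is the input with this applied: swap each adjacent pair of characters (1↔2, 3↔4, ...), then keep one character in every 3, starting at position 1 (positions 1st, 4th, 7th, ...).
On "xffxxjqclqelr" that produces "ffclr".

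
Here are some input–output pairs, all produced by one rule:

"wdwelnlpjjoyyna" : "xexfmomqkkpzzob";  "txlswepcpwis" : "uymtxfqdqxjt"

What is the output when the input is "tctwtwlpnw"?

uduxuxmqox

The rule is to shift every letter 1 place forward in the alphabet (wrapping around).
Applying that to "tctwtwlpnw" gives "uduxuxmqox".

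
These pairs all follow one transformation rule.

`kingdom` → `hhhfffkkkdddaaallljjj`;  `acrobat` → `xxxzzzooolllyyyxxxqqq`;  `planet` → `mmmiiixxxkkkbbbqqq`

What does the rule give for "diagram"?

aaafffxxxdddoooxxxjjj

Rule — repeat every character 3 times, then shift every letter 3 places backward in the alphabet (wrapping around).
Working it through for "diagram": intermediate "dddiiiaaagggrrraaammm", final "aaafffxxxdddoooxxxjjj".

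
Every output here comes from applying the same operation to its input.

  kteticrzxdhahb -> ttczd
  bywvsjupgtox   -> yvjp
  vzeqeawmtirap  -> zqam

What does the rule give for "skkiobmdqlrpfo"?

The rule is to keep every other character starting from the second (positions 2nd, 4th, 6th, ...), then delete the last 2 characters.
"skkiobmdqlrpfo" → "kibdl".

kibdl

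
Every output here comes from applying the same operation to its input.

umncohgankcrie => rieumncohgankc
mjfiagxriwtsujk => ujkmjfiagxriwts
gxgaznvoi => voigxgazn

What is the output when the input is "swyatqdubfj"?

bfjswyatqdu

What's happening: move the last 3 characters to the front (rotate right by 3).
Doing the same to "swyatqdubfj": "bfjswyatqdu".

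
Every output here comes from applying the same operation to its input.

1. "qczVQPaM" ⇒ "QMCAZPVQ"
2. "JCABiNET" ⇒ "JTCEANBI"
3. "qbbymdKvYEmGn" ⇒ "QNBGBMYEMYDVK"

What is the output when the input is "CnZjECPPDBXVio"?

Each output is the input with this applied: take characters alternately from the front and the back (1st, last, 2nd, 2nd-last, ...), then convert every letter to uppercase.
For "CnZjECPPDBXVio" the result is "CONIZVJXEBCDPP".

CONIZVJXEBCDPP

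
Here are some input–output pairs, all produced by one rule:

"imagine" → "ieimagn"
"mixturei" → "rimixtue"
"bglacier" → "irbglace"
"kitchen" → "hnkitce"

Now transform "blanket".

Each output is the input with this applied: move the last 2 characters to the front (rotate right by 2), then swap the first and last characters.
Applying both steps to "blanket": "etblank", then "ktblane".

ktblane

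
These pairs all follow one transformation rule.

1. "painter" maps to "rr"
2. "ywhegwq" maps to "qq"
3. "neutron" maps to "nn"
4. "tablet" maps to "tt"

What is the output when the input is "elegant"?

tt

The transformation: double every character, then keep only the last 2 characters.
"elegant" → "eelleeggaanntt" → "tt".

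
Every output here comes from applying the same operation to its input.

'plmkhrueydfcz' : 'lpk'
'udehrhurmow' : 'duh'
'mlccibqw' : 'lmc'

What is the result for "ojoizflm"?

The pattern: swap each adjacent pair of characters (1↔2, 3↔4, ...), then keep only the first 3 characters.
Working it through for "ojoizflm": intermediate "joiofzml", final "joi".

joi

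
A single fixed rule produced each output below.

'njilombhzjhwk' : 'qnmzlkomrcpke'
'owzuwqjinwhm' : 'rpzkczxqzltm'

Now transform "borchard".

egruudfk

The pattern: take characters alternately from the front and the back (1st, last, 2nd, 2nd-last, ...), then shift every letter 3 places forward in the alphabet (wrapping around).
For "borchard" the result is "egruudfk".
(Check on "owzuwqjinwhm": → "omwhzwunwiqj" → "rpzkczxqzltm" ✓)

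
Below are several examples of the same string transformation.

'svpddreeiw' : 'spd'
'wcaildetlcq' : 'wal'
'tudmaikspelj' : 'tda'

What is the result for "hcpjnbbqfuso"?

hpn

Rule — keep every other character starting from the first (positions 1st, 3rd, 5th, ...), then keep only the first 3 characters.
"hcpjnbbqfuso" → "hpnbfs" → "hpn".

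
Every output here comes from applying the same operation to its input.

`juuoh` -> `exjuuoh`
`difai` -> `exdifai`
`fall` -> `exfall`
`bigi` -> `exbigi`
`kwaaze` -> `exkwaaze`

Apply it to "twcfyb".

extwcfyb

The transformation: prepend "ex".
On "twcfyb" that produces "extwcfyb".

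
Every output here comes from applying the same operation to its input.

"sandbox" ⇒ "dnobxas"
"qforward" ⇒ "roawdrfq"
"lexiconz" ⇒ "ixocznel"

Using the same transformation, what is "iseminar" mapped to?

What's happening: swap each adjacent pair of characters (1↔2, 3↔4, ...), then move the first 2 characters to the end (rotate left by 2).
Applying both steps to "iseminar": "simenira", then "menirasi".
(Check on "lexiconz": → "elixoczn" → "ixocznel" ✓)

menirasi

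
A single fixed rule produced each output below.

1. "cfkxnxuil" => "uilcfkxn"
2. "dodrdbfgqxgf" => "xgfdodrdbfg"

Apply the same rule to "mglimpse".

psemgli

Looking at the pairs, the operation is to move the last 3 characters to the front (rotate right by 3), then delete the last character.
For "mglimpse", step one produces "psemglim"; step two turns that into "psemgli".
(Check on "dodrdbfgqxgf": → "xgfdodrdbfgq" → "xgfdodrdbfg" ✓)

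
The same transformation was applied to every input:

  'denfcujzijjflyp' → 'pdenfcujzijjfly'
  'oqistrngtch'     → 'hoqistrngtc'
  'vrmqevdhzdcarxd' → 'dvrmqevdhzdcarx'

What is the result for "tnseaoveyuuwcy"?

What's happening: move the last character to the front.
For "tnseaoveyuuwcy" the result is "ytnseaoveyuuwc".

ytnseaoveyuuwc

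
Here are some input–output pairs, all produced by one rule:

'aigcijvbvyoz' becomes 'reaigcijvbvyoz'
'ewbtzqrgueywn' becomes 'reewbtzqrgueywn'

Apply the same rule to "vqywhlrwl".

The transformation: prepend "re".
Doing the same to "vqywhlrwl": "revqywhlrwl".

revqywhlrwl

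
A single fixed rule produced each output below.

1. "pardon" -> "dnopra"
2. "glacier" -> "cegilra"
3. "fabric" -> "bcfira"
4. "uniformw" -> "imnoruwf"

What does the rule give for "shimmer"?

himmrse

The transformation: sort the characters into alphabetical order, then move the first character to the end.
Starting from "shimmer": after the first operation, "ehimmrs"; after the second, "himmrse".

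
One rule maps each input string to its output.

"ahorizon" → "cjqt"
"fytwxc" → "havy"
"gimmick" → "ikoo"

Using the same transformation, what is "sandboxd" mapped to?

Rule — shift every letter 2 places forward in the alphabet (wrapping around), then keep only the first 4 characters.
Starting from "sandboxd": after the first operation, "ucpfdqzf"; after the second, "ucpf".
(Check on "ahorizon": → "cjqtkbqp" → "cjqt" ✓)

ucpf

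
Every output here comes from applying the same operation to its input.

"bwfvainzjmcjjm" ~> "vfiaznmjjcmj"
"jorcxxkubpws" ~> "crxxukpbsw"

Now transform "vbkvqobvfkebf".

Looking at the pairs, the operation is to delete the first 2 characters, then swap each adjacent pair of characters (1↔2, 3↔4, ...).
For "vbkvqobvfkebf", step one produces "kvqobvfkebf"; step two turns that into "vkoqvbkfbef".

vkoqvbkfbef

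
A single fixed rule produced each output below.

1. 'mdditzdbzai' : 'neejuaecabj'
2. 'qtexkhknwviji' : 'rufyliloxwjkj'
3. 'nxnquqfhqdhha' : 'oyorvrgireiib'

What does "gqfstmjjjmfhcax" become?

What's happening: shift every letter 1 place forward in the alphabet (wrapping around).
"gqfstmjjjmfhcax" → "hrgtunkkkngidby".

hrgtunkkkngidby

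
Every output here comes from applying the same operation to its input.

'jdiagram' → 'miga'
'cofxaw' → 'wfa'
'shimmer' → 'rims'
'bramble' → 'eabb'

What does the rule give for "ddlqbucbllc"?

Each output is the input with this applied: swap the first and last characters, then keep every other character starting from the first (positions 1st, 3rd, 5th, ...).
"ddlqbucbllc" → "cdlqbucblld" → "clbcld".

clbcld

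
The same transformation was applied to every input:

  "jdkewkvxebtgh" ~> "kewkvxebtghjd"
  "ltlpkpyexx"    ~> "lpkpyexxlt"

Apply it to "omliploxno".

liploxnoom

Rule — move the first 2 characters to the end (rotate left by 2).
So "omliploxno" becomes "liploxnoom".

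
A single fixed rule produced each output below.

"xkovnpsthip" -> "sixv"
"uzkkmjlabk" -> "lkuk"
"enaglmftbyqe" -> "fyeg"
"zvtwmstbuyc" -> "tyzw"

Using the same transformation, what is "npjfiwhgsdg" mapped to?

In each case the input is transformed by: keep one character in every 3, starting at position 1 (positions 1st, 4th, 7th, ...), then swap the front and back halves of the string.
For "npjfiwhgsdg" the result is "hdnf".
(Check on "xkovnpsthip": → "xvsi" → "sixv" ✓)

hdnf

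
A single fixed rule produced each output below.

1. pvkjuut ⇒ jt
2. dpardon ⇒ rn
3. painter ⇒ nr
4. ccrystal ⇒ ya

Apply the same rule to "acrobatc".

The transformation: keep one character in every 3, starting at position 1 (positions 1st, 4th, 7th, ...), then delete the first character.
So "acrobatc" becomes "ot".

ot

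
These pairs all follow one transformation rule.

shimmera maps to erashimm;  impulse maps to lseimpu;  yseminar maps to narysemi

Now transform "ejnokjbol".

bolejnokj

In each case the input is transformed by: move the last 3 characters to the front (rotate right by 3).
Applying that to "ejnokjbol" gives "bolejnokj".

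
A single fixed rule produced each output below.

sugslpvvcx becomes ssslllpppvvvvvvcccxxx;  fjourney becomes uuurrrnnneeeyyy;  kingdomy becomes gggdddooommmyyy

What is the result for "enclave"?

The rule is to delete the first 3 characters, then repeat every character 3 times.
So "enclave" becomes "lllaaavvveee".

lllaaavvveee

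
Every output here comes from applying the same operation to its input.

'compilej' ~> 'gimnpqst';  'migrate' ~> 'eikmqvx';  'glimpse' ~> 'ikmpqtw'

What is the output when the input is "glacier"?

In each case the input is transformed by: shift every letter 4 places forward in the alphabet (wrapping around), then sort the characters into alphabetical order.
Working it through for "glacier": intermediate "kpegmiv", final "egikmpv".

egikmpv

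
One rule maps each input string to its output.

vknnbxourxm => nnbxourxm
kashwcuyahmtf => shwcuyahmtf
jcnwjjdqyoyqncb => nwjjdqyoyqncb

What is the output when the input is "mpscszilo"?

In each case the input is transformed by: delete the first 2 characters.
Applying that to "mpscszilo" gives "scszilo".

scszilo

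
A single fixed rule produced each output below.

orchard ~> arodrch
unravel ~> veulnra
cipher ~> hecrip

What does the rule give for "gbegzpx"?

zpgxbeg

What's happening: swap the first and last characters, then move the last 3 characters to the front (rotate right by 3).
For "gbegzpx", step one produces "xbegzpg"; step two turns that into "zpgxbeg".
(Check on "unravel": → "lnraveu" → "veulnra" ✓)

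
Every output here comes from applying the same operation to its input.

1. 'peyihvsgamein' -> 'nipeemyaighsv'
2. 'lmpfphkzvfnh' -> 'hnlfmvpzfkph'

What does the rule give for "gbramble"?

elgbbmra

The pattern: move the last character to the front, then take characters alternately from the front and the back (1st, last, 2nd, 2nd-last, ...).
For "gbramble", step one produces "egbrambl"; step two turns that into "elgbbmra".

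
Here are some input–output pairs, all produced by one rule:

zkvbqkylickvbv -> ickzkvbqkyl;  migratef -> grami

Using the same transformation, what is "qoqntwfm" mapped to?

qntqo

Looking at the pairs, the operation is to delete the last 3 characters, then move the last 3 characters to the front (rotate right by 3).
Doing the same to "qoqntwfm": "qntqo".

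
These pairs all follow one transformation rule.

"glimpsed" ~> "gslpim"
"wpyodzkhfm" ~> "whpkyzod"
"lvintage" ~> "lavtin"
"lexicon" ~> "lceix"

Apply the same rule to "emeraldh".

elmaer

What's happening: delete the last 2 characters, then take characters alternately from the front and the back (1st, last, 2nd, 2nd-last, ...).
"emeraldh" → "emeral" → "elmaer".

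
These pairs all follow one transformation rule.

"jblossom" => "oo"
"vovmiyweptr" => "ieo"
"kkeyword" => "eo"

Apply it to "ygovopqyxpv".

Looking at the pairs, the operation is to move the first 2 characters to the end (rotate left by 2), then keep only the vowels.
So "ygovopqyxpv" becomes "oo".

oo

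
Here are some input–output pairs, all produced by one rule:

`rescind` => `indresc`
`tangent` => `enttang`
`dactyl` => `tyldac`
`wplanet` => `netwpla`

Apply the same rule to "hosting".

The transformation: move the last 3 characters to the front (rotate right by 3).
Applying that to "hosting" gives "inghost".

inghost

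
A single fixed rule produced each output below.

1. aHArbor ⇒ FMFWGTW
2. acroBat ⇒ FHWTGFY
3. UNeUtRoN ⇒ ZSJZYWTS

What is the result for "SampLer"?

XFRUQJW

The transformation: shift every letter 5 places forward in the alphabet (wrapping around), then convert every letter to uppercase.
So "SampLer" becomes "XFRUQJW".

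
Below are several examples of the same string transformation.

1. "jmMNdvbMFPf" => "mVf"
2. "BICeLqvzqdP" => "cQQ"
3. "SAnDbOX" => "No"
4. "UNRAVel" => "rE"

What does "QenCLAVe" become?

Na

The rule is to keep one character in every 3, starting at position 3 (positions 3rd, 6th, 9th, ...), then flip the case of every letter.
"QenCLAVe" → "nA" → "Na".
(Check on "BICeLqvzqdP": → "Cqq" → "cQQ" ✓)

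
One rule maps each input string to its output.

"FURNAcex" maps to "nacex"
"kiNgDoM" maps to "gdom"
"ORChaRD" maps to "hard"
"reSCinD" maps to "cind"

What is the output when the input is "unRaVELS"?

Rule — delete the first 3 characters, then convert every letter to lowercase.
Starting from "unRaVELS": after the first operation, "aVELS"; after the second, "avels".
(Check on "kiNgDoM": → "gDoM" → "gdom" ✓)

avels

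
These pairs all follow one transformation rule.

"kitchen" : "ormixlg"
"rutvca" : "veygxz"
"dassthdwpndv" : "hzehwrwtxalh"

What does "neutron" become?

rrisyvx

Looking at the pairs, the operation is to shift every letter 4 places forward in the alphabet (wrapping around), then take characters alternately from the front and the back (1st, last, 2nd, 2nd-last, ...).
Applying both steps to "neutron": "riyxvsr", then "rrisyvx".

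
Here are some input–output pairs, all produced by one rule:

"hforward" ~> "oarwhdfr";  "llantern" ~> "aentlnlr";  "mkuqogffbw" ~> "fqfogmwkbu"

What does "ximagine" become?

What's happening: take characters alternately from the front and the back (1st, last, 2nd, 2nd-last, ...), then swap the front and back halves of the string.
Applying both steps to "ximagine": "xeinmiag", then "miagxein".

miagxein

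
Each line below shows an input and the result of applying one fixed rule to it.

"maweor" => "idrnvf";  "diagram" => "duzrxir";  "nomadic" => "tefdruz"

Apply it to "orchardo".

ffityriu

Each output is the input with this applied: move the last character to the front, then shift every letter 9 places backward in the alphabet (wrapping around).
Doing the same to "orchardo": "ffityriu".
(Check on "nomadic": → "cnomadi" → "tefdruz" ✓)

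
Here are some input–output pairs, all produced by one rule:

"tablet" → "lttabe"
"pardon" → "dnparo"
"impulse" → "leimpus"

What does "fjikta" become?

kafjit

Looking at the pairs, the operation is to move the last 2 characters to the front (rotate right by 2), then swap the first and last characters.
So "fjikta" becomes "kafjit".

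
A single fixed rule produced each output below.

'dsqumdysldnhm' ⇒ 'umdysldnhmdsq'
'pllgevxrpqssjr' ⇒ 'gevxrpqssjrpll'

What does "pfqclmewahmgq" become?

What's happening: move the first 3 characters to the end (rotate left by 3).
For "pfqclmewahmgq" the result is "clmewahmgqpfq".

clmewahmgqpfq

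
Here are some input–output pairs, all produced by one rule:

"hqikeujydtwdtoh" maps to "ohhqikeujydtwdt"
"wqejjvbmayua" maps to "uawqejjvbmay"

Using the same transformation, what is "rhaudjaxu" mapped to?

The pattern: move the last 2 characters to the front (rotate right by 2).
Applying that to "rhaudjaxu" gives "xurhaudja".

xurhaudja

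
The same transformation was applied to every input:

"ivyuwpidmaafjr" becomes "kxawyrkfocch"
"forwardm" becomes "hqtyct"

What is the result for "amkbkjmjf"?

comdmlo

In each case the input is transformed by: shift every letter 2 places forward in the alphabet (wrapping around), then delete the last 2 characters.
Applying both steps to "amkbkjmjf": "comdmlolh", then "comdmlo".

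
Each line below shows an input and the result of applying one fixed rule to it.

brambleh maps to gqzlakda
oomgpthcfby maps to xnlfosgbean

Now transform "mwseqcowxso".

Rule — swap the first and last characters, then shift every letter 1 place backward in the alphabet (wrapping around).
On "mwseqcowxso": the first step gives "owseqcowxsm", and the second then gives "nvrdpbnvwrl".

nvrdpbnvwrl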